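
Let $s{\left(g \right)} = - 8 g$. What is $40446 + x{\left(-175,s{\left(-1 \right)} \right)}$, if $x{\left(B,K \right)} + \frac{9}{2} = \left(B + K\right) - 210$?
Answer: $\frac{80129}{2} \approx 40065.0$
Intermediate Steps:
$x{\left(B,K \right)} = - \frac{429}{2} + B + K$ ($x{\left(B,K \right)} = - \frac{9}{2} - \left(210 - B - K\right) = - \frac{9}{2} + \left(-210 + B + K\right) = - \frac{429}{2} + B + K$)
$40446 + x{\left(-175,s{\left(-1 \right)} \right)} = 40446 - \frac{763}{2} = \frac{80129}{2}$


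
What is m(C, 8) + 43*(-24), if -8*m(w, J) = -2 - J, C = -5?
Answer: -4123/4 ≈ -1030.8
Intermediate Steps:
m(w, J) = ¼ + J/8 (m(w, J) = -(-2 - J)/8 = ¼ + J/8)
m(C, 8) + 43*(-24) = (¼ + (⅛)*8) + 43*(-24) = (¼ + 1) - 1032 = 5/4 - 1032 = -4123/4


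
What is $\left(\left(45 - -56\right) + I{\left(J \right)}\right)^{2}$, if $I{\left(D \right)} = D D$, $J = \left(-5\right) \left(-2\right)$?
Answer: $40401$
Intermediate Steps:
$J = 10$
$I{\left(D \right)} = D^{2}$
$\left(\left(45 - -56\right) + I{\left(J \right)}\right)^{2} = \left(\left(45 - -56\right) + 10^{2}\right)^{2} = \left(\left(45 + 56\right) + 100\right)^{2} = \left(101 + 100\right)^{2} = 201^{2} = 40401$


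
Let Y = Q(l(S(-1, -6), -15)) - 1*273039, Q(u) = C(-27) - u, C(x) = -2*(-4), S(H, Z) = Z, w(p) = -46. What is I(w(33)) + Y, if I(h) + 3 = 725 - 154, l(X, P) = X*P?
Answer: -272553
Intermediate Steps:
l(X, P) = P*X
I(h) = 568 (I(h) = -3 + (725 - 154) = -3 + 571 = 568)
C(x) = 8
Q(u) = 8 - u
Y = -273121 (Y = (8 - (-15)*(-6)) - 1*273039 = (8 - 1*90) - 273039 = (8 - 90) - 273039 = -82 - 273039 = -273121)
I(w(33)) + Y = 568 - 273121 = -272553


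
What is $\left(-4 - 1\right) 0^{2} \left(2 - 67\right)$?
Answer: $0$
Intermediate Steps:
$\left(-4 - 1\right) 0^{2} \left(2 - 67\right) = \left(-5\right) 0 \left(-65\right) = 0 \left(-65\right) = 0$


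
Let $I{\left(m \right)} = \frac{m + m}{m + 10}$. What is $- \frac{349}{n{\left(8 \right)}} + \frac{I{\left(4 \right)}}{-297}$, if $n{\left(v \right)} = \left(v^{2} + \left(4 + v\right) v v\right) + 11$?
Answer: $- \frac{242981}{584199} \approx -0.41592$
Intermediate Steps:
$I{\left(m \right)} = \frac{2 m}{10 + m}$
$n{\left(v \right)} = 11 + v^{2} + v^{2} \left(4 + v\right)$ ($n{\left(v \right)} = \left(v^{2} + v \left(4 + v\right) v\right) + 11 = \left(v^{2} + v^{2} \left(4 + v\right)\right) + 11 = 11 + v^{2} + v^{2} \left(4 + v\right)$)
$- \frac{349}{n{\left(8 \right)}} + \frac{I{\left(4 \right)}}{-297} = - \frac{349}{11 + 8^{3} + 5 \cdot 8^{2}} + \frac{2 \cdot 4 \frac{1}{10 + 4}}{-297} = - \frac{349}{11 + 512 + 5 \cdot 64} + 2 \cdot 4 \cdot \frac{1}{14} \left(- \frac{1}{297}\right) = - \frac{349}{11 + 512 + 320} + 2 \cdot 4 \cdot \frac{1}{14} \left(- \frac{1}{297}\right) = - \frac{349}{843} + \frac{4}{7} \left(- \frac{1}{297}\right) = \left(-349\right) \frac{1}{843} - \frac{4}{2079} = - \frac{349}{843} - \frac{4}{2079} = - \frac{242981}{584199}$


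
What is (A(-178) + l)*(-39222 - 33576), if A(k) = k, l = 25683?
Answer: -1856712990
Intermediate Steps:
(A(-178) + l)*(-39222 - 33576) = (-178 + 25683)*(-39222 - 33576) = 25505*(-72798) = -1856712990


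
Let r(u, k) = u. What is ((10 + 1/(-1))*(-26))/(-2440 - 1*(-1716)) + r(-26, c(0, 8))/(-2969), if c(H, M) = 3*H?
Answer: 356785/1074778 ≈ 0.33196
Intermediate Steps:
((10 + 1/(-1))*(-26))/(-2440 - 1*(-1716)) + r(-26, c(0, 8))/(-2969) = ((10 + 1/(-1))*(-26))/(-2440 - 1*(-1716)) - 26/(-2969) = ((10 - 1)*(-26))/(-2440 + 1716) - 26*(-1/2969) = (9*(-26))/(-724) + 26/2969 = -234*(-1/724) + 26/2969 = 117/362 + 26/2969 = 356785/1074778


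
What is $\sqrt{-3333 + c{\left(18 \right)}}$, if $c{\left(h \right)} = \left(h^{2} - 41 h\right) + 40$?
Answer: $i \sqrt{3707} \approx 60.885 i$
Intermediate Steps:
$c{\left(h \right)} = 40 + h^{2} - 41 h$
$\sqrt{-3333 + c{\left(18 \right)}} = \sqrt{-3333 + \left(40 + 18^{2} - 738\right)} = \sqrt{-3333 + \left(40 + 324 - 738\right)} = \sqrt{-3333 - 374} = \sqrt{-3707} = i \sqrt{3707}$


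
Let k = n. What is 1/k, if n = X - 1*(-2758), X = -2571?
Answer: 1/187 ≈ 0.0053476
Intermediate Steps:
n = 187 (n = -2571 - 1*(-2758) = -2571 + 2758 = 187)
k = 187
1/k = 1/187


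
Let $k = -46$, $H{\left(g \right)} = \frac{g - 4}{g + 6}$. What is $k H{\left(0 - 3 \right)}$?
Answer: $\frac{322}{3} \approx 107.33$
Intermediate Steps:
$H{\left(g \right)} = \frac{-4 + g}{6 + g}$
$k H{\left(0 - 3 \right)} = - 46 \frac{-4 + \left(0 - 3\right)}{6 + \left(0 - 3\right)} = - 46 \frac{-4 - 3}{6 - 3} = - 46 \cdot \frac{1}{3} \left(-7\right) = \left(-46\right) \left(- \frac{7}{3}\right) = \frac{322}{3}$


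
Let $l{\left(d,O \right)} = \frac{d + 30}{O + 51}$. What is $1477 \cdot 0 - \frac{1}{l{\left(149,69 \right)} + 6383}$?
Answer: $- \frac{120}{766139} \approx -0.00015663$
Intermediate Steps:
$l{\left(d,O \right)} = \frac{30 + d}{51 + O}$
$1477 \cdot 0 - \frac{1}{l{\left(149,69 \right)} + 6383} = 1477 \cdot 0 - \frac{1}{\frac{30 + 149}{51 + 69} + 6383} = 0 - \frac{1}{\frac{1}{120} \cdot 179 + 6383} = 0 - \frac{1}{\frac{179}{120} + 6383} = 0 - \frac{1}{\frac{766139}{120}} = 0 - \frac{120}{766139} = - \frac{120}{766139}$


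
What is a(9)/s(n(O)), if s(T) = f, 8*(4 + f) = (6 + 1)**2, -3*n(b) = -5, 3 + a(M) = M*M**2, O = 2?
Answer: 5808/17 ≈ 341.65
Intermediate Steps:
a(M) = -3 + M**3 (a(M) = -3 + M*M**2 = -3 + M**3)
n(b) = 5/3 (n(b) = -1/3*(-5) = 5/3)
f = 17/8 (f = -4 + (6 + 1)**2/8 = -4 + (1/8)*7**2 = -4 + (1/8)*49 = -4 + 49/8 = 17/8 ≈ 2.1250)
s(T) = 17/8
a(9)/s(n(O)) = (-3 + 9**3)/(17/8) = (-3 + 729)*(8/17) = 726*(8/17) = 5808/17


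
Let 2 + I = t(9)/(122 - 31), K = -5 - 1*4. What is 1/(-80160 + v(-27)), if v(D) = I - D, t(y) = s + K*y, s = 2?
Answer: -91/7292364 ≈ -1.2479e-5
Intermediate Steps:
K = -9 (K = -5 - 4 = -9)
t(y) = 2 - 9*y
I = -261/91 (I = -2 + (2 - 9*9)/(122 - 31) = -2 + (2 - 81)/91 = -2 - 79*1/91 = -2 - 79/91 = -261/91 ≈ -2.8681)
v(D) = -261/91 - D
1/(-80160 + v(-27)) = 1/(-80160 + (-261/91 - 1*(-27))) = 1/(-80160 + (-261/91 + 27)) = 1/(-80160 + 2196/91) = 1/(-7292364/91) = -91/7292364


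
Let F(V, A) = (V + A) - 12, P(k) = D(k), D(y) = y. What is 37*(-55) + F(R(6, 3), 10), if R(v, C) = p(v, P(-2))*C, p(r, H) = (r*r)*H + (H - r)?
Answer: -2277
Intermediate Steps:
P(k) = k
p(r, H) = H - r + H*r² (p(r, H) = r²*H + (H - r) = H*r² + (H - r) = H - r + H*r²)
R(v, C) = C*(-2 - v - 2*v²) (R(v, C) = (-2 - v - 2*v²)*C = C*(-2 - v - 2*v²))
F(V, A) = -12 + A + V (F(V, A) = (A + V) - 12 = -12 + A + V)
37*(-55) + F(R(6, 3), 10) = 37*(-55) + (-12 + 10 - 1*3*(2 + 6 + 2*6²)) = -2035 + (-12 + 10 - 1*3*(2 + 6 + 2*36)) = -2035 + (-12 + 10 - 1*3*(2 + 6 + 72)) = -2035 + (-12 + 10 - 1*3*80) = -2035 + (-12 + 10 - 240) = -2035 - 242 = -2277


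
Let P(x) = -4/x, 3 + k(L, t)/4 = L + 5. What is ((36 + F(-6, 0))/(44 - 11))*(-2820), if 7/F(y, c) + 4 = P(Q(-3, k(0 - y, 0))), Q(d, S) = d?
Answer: -62745/22 ≈ -2852.0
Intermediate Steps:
k(L, t) = 8 + 4*L (k(L, t) = -12 + 4*(L + 5) = -12 + 4*(5 + L) = -12 + (20 + 4*L) = 8 + 4*L)
F(y, c) = -21/8 (F(y, c) = 7/(-4 - 4/(-3)) = 7/(-4 - 4*(-⅓)) = 7/(-4 + 4/3) = 7/(-8/3) = 7*(-3/8) = -21/8)
((36 + F(-6, 0))/(44 - 11))*(-2820) = ((36 - 21/8)/(44 - 11))*(-2820) = ((267/8)/33)*(-2820) = ((267/8)*(1/33))*(-2820) = (89/88)*(-2820) = -62745/22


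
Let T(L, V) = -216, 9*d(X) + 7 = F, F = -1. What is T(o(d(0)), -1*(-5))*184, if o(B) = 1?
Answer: -39744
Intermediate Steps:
d(X) = -8/9 (d(X) = -7/9 + (1/9)*(-1) = -7/9 - 1/9 = -8/9)
T(o(d(0)), -1*(-5))*184 = -216*184 = -39744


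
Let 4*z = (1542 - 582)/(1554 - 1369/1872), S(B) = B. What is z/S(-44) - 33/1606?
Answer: -112353447/4669796714 ≈ -0.024060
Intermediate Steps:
z = 449280/2907719 (z = ((1542 - 582)/(1554 - 1369/1872))/4 = (960/(1554 - 1369*1/1872))/4 = (960/(1554 - 1369/1872))/4 = (960/(2907719/1872))/4 = (960*(1872/2907719))/4 = (¼)*(1797120/2907719) = 449280/2907719 ≈ 0.15451)
z/S(-44) - 33/1606 = (449280/2907719)/(-44) - 33/1606 = (449280/2907719)*(-1/44) - 33*1/1606 = -112320/31984909 - 3/146 = -112353447/4669796714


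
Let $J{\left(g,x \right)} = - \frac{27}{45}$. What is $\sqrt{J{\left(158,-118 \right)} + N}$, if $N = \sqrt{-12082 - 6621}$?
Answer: $\frac{\sqrt{-15 + 25 i \sqrt{18703}}}{5} \approx 8.2511 + 8.2874 i$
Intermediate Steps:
$J{\left(g,x \right)} = - \frac{3}{5}$ ($J{\left(g,x \right)} = \left(-27\right) \frac{1}{45} = - \frac{3}{5}$)
$N = i \sqrt{18703}$ ($N = \sqrt{-18703} = i \sqrt{18703} \approx 136.76 i$)
$\sqrt{J{\left(158,-118 \right)} + N} = \sqrt{- \frac{3}{5} + i \sqrt{18703}}$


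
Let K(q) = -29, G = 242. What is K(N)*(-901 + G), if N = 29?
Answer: 19111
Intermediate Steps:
K(N)*(-901 + G) = -29*(-901 + 242) = -29*(-659) = 19111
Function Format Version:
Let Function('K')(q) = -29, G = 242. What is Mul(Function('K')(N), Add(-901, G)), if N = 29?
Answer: 19111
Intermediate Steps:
Mul(Function('K')(N), Add(-901, G)) = Mul(-29, Add(-901, 242)) = Mul(-29, -659) = 19111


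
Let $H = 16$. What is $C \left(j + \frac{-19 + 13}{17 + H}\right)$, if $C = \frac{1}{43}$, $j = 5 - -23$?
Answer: $\frac{306}{473} \approx 0.64693$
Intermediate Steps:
$j = 28$ ($j = 5 + 23 = 28$)
$C = \frac{1}{43} \approx 0.023256$
$C \left(j + \frac{-19 + 13}{17 + H}\right) = \frac{28 + \frac{-19 + 13}{17 + 16}}{43} = \frac{28 - \frac{6}{33}}{43} = \frac{28 - \frac{2}{11}}{43} = \frac{1}{43} \cdot \frac{306}{11} = \frac{306}{473}$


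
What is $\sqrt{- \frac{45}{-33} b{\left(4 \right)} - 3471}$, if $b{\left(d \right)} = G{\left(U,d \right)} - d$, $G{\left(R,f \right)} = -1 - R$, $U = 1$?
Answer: $\frac{i \sqrt{420981}}{11} \approx 58.985 i$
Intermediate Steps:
$b{\left(d \right)} = -2 - d$ ($b{\left(d \right)} = \left(-1 - 1\right) - d = -2 - d$)
$\sqrt{- \frac{45}{-33} b{\left(4 \right)} - 3471} = \sqrt{- \frac{45}{-33} \left(-2 - 4\right) - 3471} = \sqrt{\left(-45\right) \left(- \frac{1}{33}\right) \left(-2 - 4\right) - 3471} = \sqrt{\frac{15}{11} \left(-6\right) - 3471} = \sqrt{- \frac{90}{11} - 3471} = \sqrt{- \frac{38271}{11}} = \frac{i \sqrt{420981}}{11}$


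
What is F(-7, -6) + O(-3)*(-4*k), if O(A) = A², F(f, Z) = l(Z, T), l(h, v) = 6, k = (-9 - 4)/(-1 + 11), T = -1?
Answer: 264/5 ≈ 52.800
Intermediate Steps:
k = -13/10 ≈ -1.3000
F(f, Z) = 6
F(-7, -6) + O(-3)*(-4*k) = 6 + (-3)²*(-4*(-13/10)) = 6 + 9*(26/5) = 6 + 234/5 = 264/5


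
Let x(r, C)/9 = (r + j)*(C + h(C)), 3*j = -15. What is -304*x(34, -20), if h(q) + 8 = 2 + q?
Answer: 3649824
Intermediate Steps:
h(q) = -6 + q (h(q) = -8 + (2 + q) = -6 + q)
j = -5 (j = (⅓)*(-15) = -5)
x(r, C) = 9*(-6 + 2*C)*(-5 + r) (x(r, C) = 9*((r - 5)*(C + (-6 + C))) = 9*((-5 + r)*(-6 + 2*C)) = 9*((-6 + 2*C)*(-5 + r)) = 9*(-6 + 2*C)*(-5 + r))
-304*x(34, -20) = -304*(270 - 90*(-20) - 54*34 + 18*(-20)*34) = -304*(270 + 1800 - 1836 - 12240) = -304*(-12006) = 3649824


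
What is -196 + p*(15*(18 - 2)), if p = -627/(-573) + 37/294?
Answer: 906156/9359 ≈ 96.822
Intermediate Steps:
p = 68513/56154 (p = -627*(-1/573) + 37*(1/294) = 209/191 + 37/294 = 68513/56154 ≈ 1.2201)
-196 + p*(15*(18 - 2)) = -196 + 68513*(15*(18 - 2))/56154 = -196 + 68513*(15*16)/56154 = -196 + (68513/56154)*240 = -196 + 2740520/9359 = 906156/9359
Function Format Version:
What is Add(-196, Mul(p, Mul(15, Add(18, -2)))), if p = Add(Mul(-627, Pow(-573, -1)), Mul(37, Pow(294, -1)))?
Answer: Rational(906156, 9359) ≈ 96.822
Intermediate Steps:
p = Rational(68513, 56154) (p = Add(Mul(-627, Rational(-1, 573)), Mul(37, Rational(1, 294))) = Add(Rational(209, 191), Rational(37, 294)) = Rational(68513, 56154) ≈ 1.2201)
Add(-196, Mul(p, Mul(15, Add(18, -2)))) = Add(-196, Mul(Rational(68513, 56154), Mul(15, Add(18, -2)))) = Add(-196, Mul(Rational(68513, 56154), Mul(15, 16))) = Add(-196, Mul(Rational(68513, 56154), 240)) = Add(-196, Rational(2740520, 9359)) = Rational(906156, 9359)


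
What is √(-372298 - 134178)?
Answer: 2*I*√126619 ≈ 711.67*I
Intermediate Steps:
√(-372298 - 134178) = √(-506476) = 2*I*√126619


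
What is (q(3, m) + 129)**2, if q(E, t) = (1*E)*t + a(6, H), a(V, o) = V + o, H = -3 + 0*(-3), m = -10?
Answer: 10404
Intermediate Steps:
H = -3 (H = -3 + 0 = -3)
q(E, t) = 3 + E*t (q(E, t) = (1*E)*t + (6 - 3) = E*t + 3 = 3 + E*t)
(q(3, m) + 129)**2 = ((3 + 3*(-10)) + 129)**2 = ((3 - 30) + 129)**2 = (-27 + 129)**2 = 102**2 = 10404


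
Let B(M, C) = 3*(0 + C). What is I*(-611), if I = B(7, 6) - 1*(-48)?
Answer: -40326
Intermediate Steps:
B(M, C) = 3*C
I = 66 (I = 3*6 - 1*(-48) = 18 + 48 = 66)
I*(-611) = 66*(-611) = -40326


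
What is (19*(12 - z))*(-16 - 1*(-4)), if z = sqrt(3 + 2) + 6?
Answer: -1368 + 228*sqrt(5) ≈ -858.18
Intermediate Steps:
z = 6 + sqrt(5) (z = sqrt(5) + 6 = 6 + sqrt(5) ≈ 8.2361)
(19*(12 - z))*(-16 - 1*(-4)) = (19*(12 - (6 + sqrt(5))))*(-16 - 1*(-4)) = (19*(12 + (-6 - sqrt(5))))*(-16 + 4) = (19*(6 - sqrt(5)))*(-12) = (114 - 19*sqrt(5))*(-12) = -1368 + 228*sqrt(5)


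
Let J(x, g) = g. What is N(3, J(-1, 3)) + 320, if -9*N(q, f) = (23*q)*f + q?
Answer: 890/3 ≈ 296.67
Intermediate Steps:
N(q, f) = -q/9 - 23*f*q/9 (N(q, f) = -((23*q)*f + q)/9 = -(23*f*q + q)/9 = -(q + 23*f*q)/9 = -q/9 - 23*f*q/9)
N(3, J(-1, 3)) + 320 = -⅑*3*(1 + 23*3) + 320 = -⅑*3*(1 + 69) + 320 = -⅑*3*70 + 320 = -70/3 + 320 = 890/3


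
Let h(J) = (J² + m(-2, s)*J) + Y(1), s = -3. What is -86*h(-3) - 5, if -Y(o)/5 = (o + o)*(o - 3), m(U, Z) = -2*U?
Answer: -1467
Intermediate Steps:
Y(o) = -10*o*(-3 + o) (Y(o) = -5*(o + o)*(o - 3) = -5*2*o*(-3 + o) = -10*o*(-3 + o))
h(J) = 20 + J² + 4*J (h(J) = (J² + (-2*(-2))*J) + 10*1*(3 - 1*1) = (J² + 4*J) + 10*1*(3 - 1) = (J² + 4*J) + 10*1*2 = (J² + 4*J) + 20 = 20 + J² + 4*J)
-86*h(-3) - 5 = -86*(20 + (-3)² + 4*(-3)) - 5 = -86*(20 + 9 - 12) - 5 = -86*17 - 5 = -1462 - 5 = -1467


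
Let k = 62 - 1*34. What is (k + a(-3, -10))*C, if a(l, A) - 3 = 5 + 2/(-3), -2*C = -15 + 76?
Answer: -3233/3 ≈ -1077.7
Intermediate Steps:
C = -61/2 (C = -(-15 + 76)/2 = -½*61 = -61/2 ≈ -30.500)
a(l, A) = 22/3 (a(l, A) = 3 + (5 + 2/(-3)) = 3 + (5 + 2*(-⅓)) = 3 + (5 - ⅔) = 3 + 13/3 = 22/3)
k = 28 (k = 62 - 34 = 28)
(k + a(-3, -10))*C = (28 + 22/3)*(-61/2) = (106/3)*(-61/2) = -3233/3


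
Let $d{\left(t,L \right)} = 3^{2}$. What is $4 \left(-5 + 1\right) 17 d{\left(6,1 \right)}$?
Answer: $-2448$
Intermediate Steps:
$d{\left(t,L \right)} = 9$
$4 \left(-5 + 1\right) 17 d{\left(6,1 \right)} = 4 \left(-5 + 1\right) 17 \cdot 9 = 4 \left(-4\right) 17 \cdot 9 = \left(-16\right) 17 \cdot 9 = \left(-272\right) 9 = -2448$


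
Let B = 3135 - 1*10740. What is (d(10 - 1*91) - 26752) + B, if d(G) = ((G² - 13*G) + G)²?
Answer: 56711732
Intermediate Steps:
B = -7605 (B = 3135 - 10740 = -7605)
d(G) = (G² - 12*G)²
(d(10 - 1*91) - 26752) + B = ((10 - 1*91)²*(-12 + (10 - 1*91))² - 26752) - 7605 = ((10 - 91)²*(-12 + (10 - 91))² - 26752) - 7605 = ((-81)²*(-12 - 81)² - 26752) - 7605 = (6561*(-93)² - 26752) - 7605 = (6561*8649 - 26752) - 7605 = (56746089 - 26752) - 7605 = 56719337 - 7605 = 56711732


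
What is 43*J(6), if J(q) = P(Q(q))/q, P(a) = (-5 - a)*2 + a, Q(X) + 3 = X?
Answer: -559/6 ≈ -93.167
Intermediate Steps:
Q(X) = -3 + X
P(a) = -10 - a (P(a) = (-10 - 2*a) + a = -10 - a)
J(q) = (-7 - q)/q (J(q) = (-10 - (-3 + q))/q = (-10 + (3 - q))/q = (-7 - q)/q)
43*J(6) = 43*((-7 - 1*6)/6) = 43*((-7 - 6)/6) = 43*((⅙)*(-13)) = 43*(-13/6) = -559/6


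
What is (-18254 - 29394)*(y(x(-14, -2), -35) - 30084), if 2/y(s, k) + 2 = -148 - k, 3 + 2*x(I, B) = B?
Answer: 164845974976/115 ≈ 1.4334e+9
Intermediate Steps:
x(I, B) = -3/2 + B/2
y(s, k) = 2/(-150 - k) (y(s, k) = 2/(-2 + (-148 - k)) = 2/(-150 - k))
(-18254 - 29394)*(y(x(-14, -2), -35) - 30084) = (-18254 - 29394)*(-2/(150 - 35) - 30084) = -47648*(-2/115 - 30084) = -47648*(-3459662/115) = 164845974976/115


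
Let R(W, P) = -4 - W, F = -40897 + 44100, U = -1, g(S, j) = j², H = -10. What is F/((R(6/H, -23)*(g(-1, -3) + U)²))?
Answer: -16015/1088 ≈ -14.720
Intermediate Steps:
F = 3203
F/((R(6/H, -23)*(g(-1, -3) + U)²)) = 3203/(((-4 - 6/(-10))*((-3)² - 1)²)) = 3203/(((-4 - 6*(-1)/10)*(9 - 1)²)) = 3203/(((-4 - 1*(-⅗))*8²)) = 3203/(((-4 + ⅗)*64)) = 3203/((-17/5*64)) = 3203/(-1088/5) = 3203*(-5/1088) = -16015/1088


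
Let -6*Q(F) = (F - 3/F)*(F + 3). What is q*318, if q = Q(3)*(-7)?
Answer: 4452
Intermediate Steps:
Q(F) = -(3 + F)*(F - 3/F)/6 (Q(F) = -(F - 3/F)*(F + 3)/6 = -(F - 3/F)*(3 + F)/6 = -(3 + F)*(F - 3/F)/6)
q = 14 (q = ((⅙)*(9 - 1*3*(-3 + 3² + 3*3))/3)*(-7) = ((⅙)*(⅓)*(9 - 1*3*(-3 + 9 + 9)))*(-7) = ((⅙)*(⅓)*(9 - 1*3*15))*(-7) = ((⅙)*(⅓)*(9 - 45))*(-7) = ((⅙)*(⅓)*(-36))*(-7) = -2*(-7) = 14)
q*318 = 14*318 = 4452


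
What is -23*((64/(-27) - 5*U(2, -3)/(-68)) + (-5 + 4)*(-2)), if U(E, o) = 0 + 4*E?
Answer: -2300/459 ≈ -5.0109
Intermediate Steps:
U(E, o) = 4*E
-23*((64/(-27) - 5*U(2, -3)/(-68)) + (-5 + 4)*(-2)) = -23*((64/(-27) - 20*2/(-68)) + (-5 + 4)*(-2)) = -23*((64*(-1/27) - 5*8*(-1/68)) - 1*(-2)) = -23*((-64/27 - 40*(-1/68)) + 2) = -23*((-64/27 + 10/17) + 2) = -23*(-818/459 + 2) = -23*100/459 = -2300/459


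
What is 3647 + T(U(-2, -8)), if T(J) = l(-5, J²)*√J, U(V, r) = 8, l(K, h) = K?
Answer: 3647 - 10*√2 ≈ 3632.9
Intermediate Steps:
T(J) = -5*√J
3647 + T(U(-2, -8)) = 3647 - 10*√2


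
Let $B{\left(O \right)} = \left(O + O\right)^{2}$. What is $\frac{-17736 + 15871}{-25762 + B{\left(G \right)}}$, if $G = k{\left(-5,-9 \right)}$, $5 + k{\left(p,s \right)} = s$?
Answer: $\frac{1865}{24978} \approx 0.074666$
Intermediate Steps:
$k{\left(p,s \right)} = -5 + s$
$G = -14$ ($G = -5 - 9 = -14$)
$B{\left(O \right)} = 4 O^{2}$ ($B{\left(O \right)} = \left(2 O\right)^{2} = 4 O^{2}$)
$\frac{-17736 + 15871}{-25762 + B{\left(G \right)}} = \frac{-17736 + 15871}{-25762 + 4 \left(-14\right)^{2}} = - \frac{1865}{-25762 + 4 \cdot 196} = - \frac{1865}{-25762 + 784} = - \frac{1865}{-24978} = \left(-1865\right) \left(- \frac{1}{24978}\right) = \frac{1865}{24978}$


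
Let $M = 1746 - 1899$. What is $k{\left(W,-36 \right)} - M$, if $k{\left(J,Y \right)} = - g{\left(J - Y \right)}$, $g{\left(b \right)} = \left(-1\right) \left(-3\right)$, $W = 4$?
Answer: $150$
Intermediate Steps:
$g{\left(b \right)} = 3$
$M = -153$ ($M = 1746 - 1899 = -153$)
$k{\left(J,Y \right)} = -3$ ($k{\left(J,Y \right)} = \left(-1\right) 3 = -3$)
$k{\left(W,-36 \right)} - M = -3 - -153 = -3 + 153 = 150$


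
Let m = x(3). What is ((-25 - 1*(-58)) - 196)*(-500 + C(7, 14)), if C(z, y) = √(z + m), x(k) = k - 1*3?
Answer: 81500 - 163*√7 ≈ 81069.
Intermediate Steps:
x(k) = -3 + k (x(k) = k - 3 = -3 + k)
m = 0 (m = -3 + 3 = 0)
C(z, y) = √z (C(z, y) = √(z + 0) = √z)
((-25 - 1*(-58)) - 196)*(-500 + C(7, 14)) = ((-25 - 1*(-58)) - 196)*(-500 + √7) = ((-25 + 58) - 196)*(-500 + √7) = (33 - 196)*(-500 + √7) = -163*(-500 + √7) = 81500 - 163*√7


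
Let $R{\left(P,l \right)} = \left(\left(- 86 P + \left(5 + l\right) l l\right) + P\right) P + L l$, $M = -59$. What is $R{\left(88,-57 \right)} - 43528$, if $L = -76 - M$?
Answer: $-15568223$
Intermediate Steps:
$L = -17$ ($L = -76 - -59 = -76 + 59 = -17$)
$R{\left(P,l \right)} = - 17 l + P \left(- 85 P + l^{2} \left(5 + l\right)\right)$ ($R{\left(P,l \right)} = \left(\left(- 86 P + \left(5 + l\right) l l\right) + P\right) P - 17 l = \left(\left(- 86 P + l \left(5 + l\right) l\right) + P\right) P - 17 l = \left(\left(- 86 P + l^{2} \left(5 + l\right)\right) + P\right) P - 17 l = \left(- 85 P + l^{2} \left(5 + l\right)\right) P - 17 l = P \left(- 85 P + l^{2} \left(5 + l\right)\right) - 17 l = - 17 l + P \left(- 85 P + l^{2} \left(5 + l\right)\right)$)
$R{\left(88,-57 \right)} - 43528 = \left(- 85 \cdot 88^{2} - -969 + 88 \left(-57\right)^{3} + 5 \cdot 88 \left(-57\right)^{2}\right) - 43528 = \left(\left(-85\right) 7744 + 969 + 88 \left(-185193\right) + 5 \cdot 88 \cdot 3249\right) - 43528 = \left(-658240 + 969 - 16296984 + 1429560\right) - 43528 = -15524695 - 43528 = -15568223$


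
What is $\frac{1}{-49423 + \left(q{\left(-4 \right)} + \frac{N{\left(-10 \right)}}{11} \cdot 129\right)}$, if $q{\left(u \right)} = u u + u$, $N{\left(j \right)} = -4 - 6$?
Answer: $- \frac{11}{544811} \approx -2.019 \cdot 10^{-5}$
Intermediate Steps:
$N{\left(j \right)} = -10$
$q{\left(u \right)} = u + u^{2}$ ($q{\left(u \right)} = u^{2} + u = u + u^{2}$)
$\frac{1}{-49423 + \left(q{\left(-4 \right)} + \frac{N{\left(-10 \right)}}{11} \cdot 129\right)} = \frac{1}{-49423 - \left(4 \left(1 - 4\right) - - \frac{10}{11} \cdot 129\right)} = \frac{1}{-49423 + \left(\left(-4\right) \left(-3\right) + \left(-10\right) \frac{1}{11} \cdot 129\right)} = \frac{1}{-49423 + \left(12 - \frac{1290}{11}\right)} = \frac{1}{-49423 - \frac{1158}{11}} = \frac{1}{- \frac{544811}{11}} = - \frac{11}{544811}$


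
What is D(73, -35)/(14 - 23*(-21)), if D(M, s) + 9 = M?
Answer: 64/497 ≈ 0.12877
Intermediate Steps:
D(M, s) = -9 + M
D(73, -35)/(14 - 23*(-21)) = (-9 + 73)/(14 - 23*(-21)) = 64/(14 + 483) = 64/497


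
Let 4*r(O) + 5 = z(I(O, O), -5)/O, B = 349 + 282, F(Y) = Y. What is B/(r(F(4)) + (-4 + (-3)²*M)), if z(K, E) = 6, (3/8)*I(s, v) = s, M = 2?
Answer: 5048/105 ≈ 48.076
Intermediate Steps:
I(s, v) = 8*s/3
B = 631
r(O) = -5/4 + 3/(2*O) (r(O) = -5/4 + (6/O)/4 = -5/4 + 3/(2*O))
B/(r(F(4)) + (-4 + (-3)²*M)) = 631/((¼)*(6 - 5*4)/4 + (-4 + (-3)²*2)) = 631/((¼)*(¼)*(6 - 20) + (-4 + 9*2)) = 631/((¼)*(¼)*(-14) + (-4 + 18)) = 631/(-7/8 + 14) = 631/(105/8) = (8/105)*631 = 5048/105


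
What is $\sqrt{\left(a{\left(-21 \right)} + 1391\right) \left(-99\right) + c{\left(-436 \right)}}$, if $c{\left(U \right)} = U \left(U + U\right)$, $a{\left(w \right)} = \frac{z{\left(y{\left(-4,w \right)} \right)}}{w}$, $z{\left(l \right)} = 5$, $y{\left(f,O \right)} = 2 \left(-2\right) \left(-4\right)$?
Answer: $\frac{\sqrt{11882822}}{7} \approx 492.45$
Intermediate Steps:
$y{\left(f,O \right)} = 16$ ($y{\left(f,O \right)} = \left(-4\right) \left(-4\right) = 16$)
$a{\left(w \right)} = \frac{5}{w}$
$c{\left(U \right)} = 2 U^{2}$ ($c{\left(U \right)} = U 2 U = 2 U^{2}$)
$\sqrt{\left(a{\left(-21 \right)} + 1391\right) \left(-99\right) + c{\left(-436 \right)}} = \sqrt{\left(\frac{5}{-21} + 1391\right) \left(-99\right) + 2 \left(-436\right)^{2}} = \sqrt{\left(5 \left(- \frac{1}{21}\right) + 1391\right) \left(-99\right) + 2 \cdot 190096} = \sqrt{\left(- \frac{5}{21} + 1391\right) \left(-99\right) + 380192} = \sqrt{\frac{29206}{21} \left(-99\right) + 380192} = \sqrt{- \frac{963798}{7} + 380192} = \sqrt{\frac{1697546}{7}} = \frac{\sqrt{11882822}}{7}$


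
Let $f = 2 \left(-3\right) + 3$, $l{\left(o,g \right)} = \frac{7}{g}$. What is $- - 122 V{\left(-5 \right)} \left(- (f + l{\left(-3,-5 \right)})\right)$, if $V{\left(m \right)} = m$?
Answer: $-2684$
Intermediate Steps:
$f = -3$ ($f = -6 + 3 = -3$)
$- - 122 V{\left(-5 \right)} \left(- (f + l{\left(-3,-5 \right)})\right) = - \left(-122\right) \left(-5\right) \left(- (-3 + \frac{7}{-5})\right) = - 610 \left(- (-3 + 7 \left(- \frac{1}{5}\right))\right) = - 610 \left(- (-3 - \frac{7}{5})\right) = - 610 \left(\left(-1\right) \left(- \frac{22}{5}\right)\right) = - \frac{610 \cdot 22}{5} = \left(-1\right) 2684 = -2684$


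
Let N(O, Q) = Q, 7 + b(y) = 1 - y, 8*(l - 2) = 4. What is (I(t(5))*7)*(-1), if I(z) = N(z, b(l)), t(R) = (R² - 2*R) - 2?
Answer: 119/2 ≈ 59.500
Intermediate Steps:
l = 5/2 (l = 2 + (⅛)*4 = 2 + ½ = 5/2 ≈ 2.5000)
b(y) = -6 - y (b(y) = -7 + (1 - y) = -6 - y)
t(R) = -2 + R² - 2*R
I(z) = -17/2 (I(z) = -6 - 1*5/2 = -6 - 5/2 = -17/2)
(I(t(5))*7)*(-1) = -17/2*7*(-1) = -119/2*(-1) = 119/2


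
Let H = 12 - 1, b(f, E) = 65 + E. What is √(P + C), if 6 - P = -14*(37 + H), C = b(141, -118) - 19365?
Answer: 2*I*√4685 ≈ 136.89*I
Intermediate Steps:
H = 11
C = -19418 (C = (65 - 118) - 19365 = -53 - 19365 = -19418)
P = 678 (P = 6 - (-14)*(37 + 11) = 6 - (-14)*48 = 6 - 1*(-672) = 6 + 672 = 678)
√(P + C) = √(678 - 19418) = √(-18740) = 2*I*√4685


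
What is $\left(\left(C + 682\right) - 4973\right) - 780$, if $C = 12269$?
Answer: $7198$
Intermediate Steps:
$\left(\left(C + 682\right) - 4973\right) - 780 = \left(\left(12269 + 682\right) - 4973\right) - 780 = \left(12951 - 4973\right) - 780 = 7978 - 780 = 7198$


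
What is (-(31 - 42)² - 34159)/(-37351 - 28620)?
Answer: 34280/65971 ≈ 0.51962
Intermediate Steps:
(-(31 - 42)² - 34159)/(-37351 - 28620) = (-1*(-11)² - 34159)/(-65971) = (-1*121 - 34159)*(-1/65971) = (-121 - 34159)*(-1/65971) = -34280*(-1/65971) = 34280/65971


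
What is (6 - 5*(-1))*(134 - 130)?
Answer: 44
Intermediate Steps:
(6 - 5*(-1))*(134 - 130) = (6 + 5)*4 = 11*4 = 44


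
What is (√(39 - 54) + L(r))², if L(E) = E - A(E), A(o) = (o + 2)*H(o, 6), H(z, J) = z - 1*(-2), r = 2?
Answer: (-14 + I*√15)² ≈ 181.0 - 108.44*I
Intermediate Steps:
H(z, J) = 2 + z (H(z, J) = z + 2 = 2 + z)
A(o) = (2 + o)² (A(o) = (o + 2)*(2 + o) = (2 + o)*(2 + o) = (2 + o)²)
L(E) = E - (2 + E)²
(√(39 - 54) + L(r))² = (√(39 - 54) + (2 - (2 + 2)²))² = (√(-15) + (2 - 1*4²))² = (I*√15 + (2 - 1*16))² = (I*√15 + (2 - 16))² = (I*√15 - 14)² = (-14 + I*√15)²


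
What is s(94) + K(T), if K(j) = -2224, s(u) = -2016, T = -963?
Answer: -4240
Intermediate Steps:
s(94) + K(T) = -2016 - 2224 = -4240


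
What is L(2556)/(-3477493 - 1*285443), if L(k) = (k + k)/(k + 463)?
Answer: -71/157781997 ≈ -4.4999e-7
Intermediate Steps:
L(k) = 2*k/(463 + k) (L(k) = (2*k)/(463 + k) = 2*k/(463 + k))
L(2556)/(-3477493 - 1*285443) = (2*2556/(463 + 2556))/(-3477493 - 1*285443) = (2*2556/3019)/(-3477493 - 285443) = (2*2556*(1/3019))/(-3762936) = (5112/3019)*(-1/3762936) = -71/157781997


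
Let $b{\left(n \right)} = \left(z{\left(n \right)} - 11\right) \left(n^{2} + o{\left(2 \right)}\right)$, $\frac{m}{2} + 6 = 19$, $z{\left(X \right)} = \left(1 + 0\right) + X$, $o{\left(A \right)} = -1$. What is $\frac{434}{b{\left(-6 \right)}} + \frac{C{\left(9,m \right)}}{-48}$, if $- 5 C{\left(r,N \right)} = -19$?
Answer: $- \frac{41}{48} \approx -0.85417$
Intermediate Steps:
$z{\left(X \right)} = 1 + X$
$m = 26$ ($m = -12 + 2 \cdot 19 = -12 + 38 = 26$)
$C{\left(r,N \right)} = \frac{19}{5}$ ($C{\left(r,N \right)} = \left(- \frac{1}{5}\right) \left(-19\right) = \frac{19}{5}$)
$b{\left(n \right)} = \left(-1 + n^{2}\right) \left(-10 + n\right)$ ($b{\left(n \right)} = \left(\left(1 + n\right) - 11\right) \left(n^{2} - 1\right) = \left(-10 + n\right) \left(-1 + n^{2}\right) = \left(-1 + n^{2}\right) \left(-10 + n\right)$)
$\frac{434}{b{\left(-6 \right)}} + \frac{C{\left(9,m \right)}}{-48} = \frac{434}{10 + \left(-6\right)^{3} - -6 - 10 \left(-6\right)^{2}} + \frac{19}{5 \left(-48\right)} = \frac{434}{10 - 216 + 6 - 360} + \frac{19}{5} \left(- \frac{1}{48}\right) = \frac{434}{10 - 216 + 6 - 360} - \frac{19}{240} = \frac{434}{-560} - \frac{19}{240} = 434 \left(- \frac{1}{560}\right) - \frac{19}{240} = - \frac{31}{40} - \frac{19}{240} = - \frac{41}{48}$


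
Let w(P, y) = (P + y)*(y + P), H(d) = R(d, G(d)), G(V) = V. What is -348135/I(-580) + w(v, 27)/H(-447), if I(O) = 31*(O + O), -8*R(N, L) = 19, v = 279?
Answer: -5386117983/136648 ≈ -39416.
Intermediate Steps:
R(N, L) = -19/8 (R(N, L) = -⅛*19 = -19/8)
I(O) = 62*O (I(O) = 31*(2*O) = 62*O)
H(d) = -19/8
w(P, y) = (P + y)² (w(P, y) = (P + y)*(P + y) = (P + y)²)
-348135/I(-580) + w(v, 27)/H(-447) = -348135/(62*(-580)) + (279 + 27)²/(-19/8) = -348135/(-35960) + 306²*(-8/19) = -348135*(-1/35960) + 93636*(-8/19) = 69627/7192 - 749088/19 = -5386117983/136648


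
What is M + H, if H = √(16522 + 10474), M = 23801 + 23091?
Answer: 46892 + 2*√6749 ≈ 47056.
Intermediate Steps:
M = 46892
H = 2*√6749 (H = √26996 = 2*√6749 ≈ 164.30)
M + H = 46892 + 2*√6749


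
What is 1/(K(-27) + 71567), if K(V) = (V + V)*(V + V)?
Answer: 1/74483 ≈ 1.3426e-5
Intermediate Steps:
K(V) = 4*V² (K(V) = (2*V)*(2*V) = 4*V²)
1/(K(-27) + 71567) = 1/(4*(-27)² + 71567) = 1/(4*729 + 71567) = 1/(2916 + 71567) = 1/74483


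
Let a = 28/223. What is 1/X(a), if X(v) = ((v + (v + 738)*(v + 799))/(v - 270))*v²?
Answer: -333696160597/11498499016368 ≈ -0.029021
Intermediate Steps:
a = 28/223 (a = 28*(1/223) = 28/223 ≈ 0.12556)
X(v) = v²*(v + (738 + v)*(799 + v))/(-270 + v) (X(v) = ((v + (738 + v)*(799 + v))/(-270 + v))*v² = v²*(v + (738 + v)*(799 + v))/(-270 + v))
1/X(a) = 1/((28/223)²*(589662 + (28/223)² + 1538*(28/223))/(-270 + 28/223)) = 1/(784*(589662 + 784/49729 + 43064/223)/(49729*(-60182/223))) = 1/((784/49729)*(-223/60182)*(29332905654/49729)) = 1/(-11498499016368/333696160597) = -333696160597/11498499016368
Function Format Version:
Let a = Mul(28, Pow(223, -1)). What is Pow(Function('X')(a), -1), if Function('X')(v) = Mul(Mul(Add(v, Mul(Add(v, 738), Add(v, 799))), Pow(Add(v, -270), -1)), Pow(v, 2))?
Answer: Rational(-333696160597, 11498499016368) ≈ -0.029021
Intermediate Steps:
a = Rational(28, 223) (a = Mul(28, Rational(1, 223)) = Rational(28, 223) ≈ 0.12556)
Function('X')(v) = Mul(Pow(v, 2), Pow(Add(-270, v), -1), Add(v, Mul(Add(738, v), Add(799, v)))) (Function('X')(v) = Mul(Mul(Add(v, Mul(Add(738, v), Add(799, v))), Pow(Add(-270, v), -1)), Pow(v, 2)) = Mul(Mul(Pow(Add(-270, v), -1), Add(v, Mul(Add(738, v), Add(799, v)))), Pow(v, 2)) = Mul(Pow(v, 2), Pow(Add(-270, v), -1), Add(v, Mul(Add(738, v), Add(799, v)))))
Pow(Function('X')(a), -1) = Pow(Mul(Pow(Rational(28, 223), 2), Pow(Add(-270, Rational(28, 223)), -1), Add(589662, Pow(Rational(28, 223), 2), Mul(1538, Rational(28, 223)))), -1) = Pow(Mul(Rational(784, 49729), Pow(Rational(-60182, 223), -1), Add(589662, Rational(784, 49729), Rational(43064, 223))), -1) = Pow(Mul(Rational(784, 49729), Rational(-223, 60182), Rational(29332905654, 49729)), -1) = Pow(Rational(-11498499016368, 333696160597), -1) = Rational(-333696160597, 11498499016368)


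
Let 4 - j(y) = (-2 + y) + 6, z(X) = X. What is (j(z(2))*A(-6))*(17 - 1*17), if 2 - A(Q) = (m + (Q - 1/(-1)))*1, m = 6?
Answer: 0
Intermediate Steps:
j(y) = -y (j(y) = 4 - ((-2 + y) + 6) = 4 - (4 + y) = 4 + (-4 - y) = -y)
A(Q) = -5 - Q (A(Q) = 2 - (6 + (Q - 1/(-1))) = 2 - (6 + (Q - 1*(-1))) = 2 - (6 + (Q + 1)) = 2 - (6 + (1 + Q)) = 2 - (7 + Q) = 2 + (-7 - Q) = -5 - Q)
(j(z(2))*A(-6))*(17 - 1*17) = ((-1*2)*(-5 - 1*(-6)))*(17 - 1*17) = (-2*(-5 + 6))*(17 - 17) = -2*1*0 = -2*0 = 0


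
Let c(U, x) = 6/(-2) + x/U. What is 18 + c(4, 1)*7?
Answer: -5/4 ≈ -1.2500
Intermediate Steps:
c(U, x) = -3 + x/U (c(U, x) = 6*(-½) + x/U = -3 + x/U)
18 + c(4, 1)*7 = 18 + (-3 + 1/4)*7 = 18 + (-3 + 1*(¼))*7 = 18 + (-3 + ¼)*7 = 18 - 11/4*7 = 18 - 77/4 = -5/4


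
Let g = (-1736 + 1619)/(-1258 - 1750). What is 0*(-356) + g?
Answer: 117/3008 ≈ 0.038896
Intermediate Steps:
g = 117/3008 (g = -117/(-3008) = -117*(-1/3008) = 117/3008 ≈ 0.038896)
0*(-356) + g = 0*(-356) + 117/3008 = 0 + 117/3008 = 117/3008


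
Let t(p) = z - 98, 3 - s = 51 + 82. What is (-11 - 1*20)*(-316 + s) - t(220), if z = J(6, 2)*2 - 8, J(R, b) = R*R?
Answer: 13860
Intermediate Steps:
s = -130 (s = 3 - (51 + 82) = 3 - 1*133 = 3 - 133 = -130)
J(R, b) = R²
z = 64 (z = 6²*2 - 8 = 36*2 - 8 = 72 - 8 = 64)
t(p) = -34 (t(p) = 64 - 98 = -34)
(-11 - 1*20)*(-316 + s) - t(220) = (-11 - 1*20)*(-316 - 130) - 1*(-34) = (-11 - 20)*(-446) + 34 = -31*(-446) + 34 = 13826 + 34 = 13860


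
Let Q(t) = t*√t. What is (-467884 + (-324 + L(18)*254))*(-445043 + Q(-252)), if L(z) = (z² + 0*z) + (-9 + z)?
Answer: 170730065918 + 580042512*I*√7 ≈ 1.7073e+11 + 1.5346e+9*I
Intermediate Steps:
L(z) = -9 + z + z² (L(z) = (z² + 0) + (-9 + z) = z² + (-9 + z) = -9 + z + z²)
Q(t) = t^(3/2)
(-467884 + (-324 + L(18)*254))*(-445043 + Q(-252)) = (-467884 + (-324 + (-9 + 18 + 18²)*254))*(-445043 + (-252)^(3/2)) = (-467884 + (-324 + (-9 + 18 + 324)*254))*(-445043 - 1512*I*√7) = (-467884 + (-324 + 333*254))*(-445043 - 1512*I*√7) = (-467884 + (-324 + 84582))*(-445043 - 1512*I*√7) = (-467884 + 84258)*(-445043 - 1512*I*√7) = -383626*(-445043 - 1512*I*√7) = 170730065918 + 580042512*I*√7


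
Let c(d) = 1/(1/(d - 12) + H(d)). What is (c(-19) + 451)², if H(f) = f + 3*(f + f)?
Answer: 3459201971449/17007376 ≈ 2.0339e+5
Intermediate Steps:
H(f) = 7*f (H(f) = f + 3*(2*f) = f + 6*f = 7*f)
c(d) = 1/(1/(-12 + d) + 7*d) (c(d) = 1/(1/(d - 12) + 7*d) = 1/(1/(-12 + d) + 7*d))
(c(-19) + 451)² = ((-12 - 19)/(1 - 84*(-19) + 7*(-19)²) + 451)² = (-31/(1 + 1596 + 7*361) + 451)² = (-31/(1 + 1596 + 2527) + 451)² = (-31/4124 + 451)² = (1859893/4124)² = 3459201971449/17007376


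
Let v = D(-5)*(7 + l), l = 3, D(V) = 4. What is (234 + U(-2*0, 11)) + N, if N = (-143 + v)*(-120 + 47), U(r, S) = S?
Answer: 7764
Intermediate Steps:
v = 40 (v = 4*(7 + 3) = 4*10 = 40)
N = 7519 (N = (-143 + 40)*(-120 + 47) = -103*(-73) = 7519)
(234 + U(-2*0, 11)) + N = (234 + 11) + 7519 = 245 + 7519 = 7764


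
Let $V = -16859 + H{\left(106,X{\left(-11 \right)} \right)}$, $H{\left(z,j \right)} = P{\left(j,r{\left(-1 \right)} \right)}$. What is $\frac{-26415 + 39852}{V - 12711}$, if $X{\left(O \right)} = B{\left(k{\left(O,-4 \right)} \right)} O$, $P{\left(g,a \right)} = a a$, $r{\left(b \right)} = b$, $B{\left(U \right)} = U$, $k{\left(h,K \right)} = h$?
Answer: $- \frac{13437}{29569} \approx -0.45443$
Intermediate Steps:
$P{\left(g,a \right)} = a^{2}$
$X{\left(O \right)} = O^{2}$ ($X{\left(O \right)} = O O = O^{2}$)
$H{\left(z,j \right)} = 1$ ($H{\left(z,j \right)} = \left(-1\right)^{2} = 1$)
$V = -16858$ ($V = -16859 + 1 = -16858$)
$\frac{-26415 + 39852}{V - 12711} = \frac{-26415 + 39852}{-16858 - 12711} = \frac{13437}{-29569} = 13437 \left(- \frac{1}{29569}\right) = - \frac{13437}{29569}$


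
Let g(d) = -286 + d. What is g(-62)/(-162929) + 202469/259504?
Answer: 33078379093/42280727216 ≈ 0.78235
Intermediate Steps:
g(-62)/(-162929) + 202469/259504 = (-286 - 62)/(-162929) + 202469/259504 = -348*(-1/162929) + 202469*(1/259504) = 348/162929 + 202469/259504 = 33078379093/42280727216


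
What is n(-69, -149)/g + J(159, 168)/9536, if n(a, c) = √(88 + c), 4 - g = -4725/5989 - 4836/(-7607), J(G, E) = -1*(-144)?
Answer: 9/596 + 45558323*I*√61/189213563 ≈ 0.015101 + 1.8805*I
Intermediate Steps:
J(G, E) = 144
g = 189213563/45558323 (g = 4 - (-4725/5989 - 4836/(-7607)) = 4 - (-4725*1/5989 - 4836*(-1/7607)) = 4 - (-4725/5989 + 4836/7607) = 4 - 1*(-6980271/45558323) = 4 + 6980271/45558323 = 189213563/45558323 ≈ 4.1532)
n(-69, -149)/g + J(159, 168)/9536 = √(88 - 149)/(189213563/45558323) + 144/9536 = √(-61)*(45558323/189213563) + 144*(1/9536) = (I*√61)*(45558323/189213563) + 9/596 = 45558323*I*√61/189213563 + 9/596 = 9/596 + 45558323*I*√61/189213563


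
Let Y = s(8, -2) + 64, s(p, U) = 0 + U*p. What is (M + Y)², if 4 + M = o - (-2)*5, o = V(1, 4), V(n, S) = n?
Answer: 3025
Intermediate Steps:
s(p, U) = U*p
o = 1
Y = 48 (Y = -2*8 + 64 = -16 + 64 = 48)
M = 7 (M = -4 + (1 - (-2)*5) = -4 + (1 - 1*(-10)) = -4 + (1 + 10) = -4 + 11 = 7)
(M + Y)² = (7 + 48)² = 55² = 3025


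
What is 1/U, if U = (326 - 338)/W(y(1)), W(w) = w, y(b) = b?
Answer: -1/12 ≈ -0.083333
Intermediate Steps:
U = -12 (U = (326 - 338)/1 = -12*1 = -12)
1/U = 1/(-12) = -1/12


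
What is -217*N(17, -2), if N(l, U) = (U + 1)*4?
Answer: 868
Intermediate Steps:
N(l, U) = 4 + 4*U (N(l, U) = (1 + U)*4 = 4 + 4*U)
-217*N(17, -2) = -217*(4 + 4*(-2)) = -217*(4 - 8) = -217*(-4) = 868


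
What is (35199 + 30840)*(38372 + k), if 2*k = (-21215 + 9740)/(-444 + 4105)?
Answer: 18553545378051/7322 ≈ 2.5339e+9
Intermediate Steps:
k = -11475/7322 (k = ((-21215 + 9740)/(-444 + 4105))/2 = (-11475/3661)/2 = (-11475*1/3661)/2 = (1/2)*(-11475/3661) = -11475/7322 ≈ -1.5672)
(35199 + 30840)*(38372 + k) = (35199 + 30840)*(38372 - 11475/7322) = 66039*(280948309/7322) = 18553545378051/7322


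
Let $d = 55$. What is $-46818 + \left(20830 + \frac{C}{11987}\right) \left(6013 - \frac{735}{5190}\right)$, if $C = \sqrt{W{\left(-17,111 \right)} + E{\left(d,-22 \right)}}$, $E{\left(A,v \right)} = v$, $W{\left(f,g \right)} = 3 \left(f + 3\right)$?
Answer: $\frac{21659776821}{173} + \frac{8321796 i}{2073751} \approx 1.252 \cdot 10^{8} + 4.0129 i$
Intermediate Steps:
$W{\left(f,g \right)} = 9 + 3 f$ ($W{\left(f,g \right)} = 3 \left(3 + f\right) = 9 + 3 f$)
$C = 8 i$ ($C = \sqrt{\left(9 + 3 \left(-17\right)\right) - 22} = \sqrt{\left(9 - 51\right) - 22} = \sqrt{-42 - 22} = \sqrt{-64} = 8 i \approx 8.0 i$)
$-46818 + \left(20830 + \frac{C}{11987}\right) \left(6013 - \frac{735}{5190}\right) = -46818 + \left(20830 + \frac{8 i}{11987}\right) \left(6013 - \frac{735}{5190}\right) = -46818 + \left(20830 + 8 i \frac{1}{11987}\right) \left(6013 - \frac{49}{346}\right) = -46818 + \left(20830 + \frac{8 i}{11987}\right) \left(6013 - \frac{49}{346}\right) = -46818 + \left(20830 + \frac{8 i}{11987}\right) \frac{2080449}{346} = -46818 + \left(\frac{21667876335}{173} + \frac{8321796 i}{2073751}\right) = \frac{21659776821}{173} + \frac{8321796 i}{2073751}$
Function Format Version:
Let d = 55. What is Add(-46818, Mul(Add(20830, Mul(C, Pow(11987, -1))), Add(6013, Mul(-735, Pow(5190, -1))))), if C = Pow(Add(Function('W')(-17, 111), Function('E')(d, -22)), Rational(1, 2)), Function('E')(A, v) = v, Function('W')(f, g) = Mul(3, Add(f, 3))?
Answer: Add(Rational(21659776821, 173), Mul(Rational(8321796, 2073751), I)) ≈ Add(1.2520e+8, Mul(4.0129, I))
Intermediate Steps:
Function('W')(f, g) = Add(9, Mul(3, f)) (Function('W')(f, g) = Mul(3, Add(3, f)) = Add(9, Mul(3, f)))
C = Mul(8, I) (C = Pow(Add(Add(9, Mul(3, -17)), -22), Rational(1, 2)) = Pow(Add(Add(9, -51), -22), Rational(1, 2)) = Pow(Add(-42, -22), Rational(1, 2)) = Pow(-64, Rational(1, 2)) = Mul(8, I) ≈ Mul(8.0000, I))
Add(-46818, Mul(Add(20830, Mul(C, Pow(11987, -1))), Add(6013, Mul(-735, Pow(5190, -1))))) = Add(-46818, Mul(Add(20830, Mul(Mul(8, I), Pow(11987, -1))), Add(6013, Mul(-735, Pow(5190, -1))))) = Add(-46818, Mul(Add(20830, Mul(Mul(8, I), Rational(1, 11987))), Add(6013, Mul(-735, Rational(1, 5190))))) = Add(-46818, Mul(Add(20830, Mul(Rational(8, 11987), I)), Add(6013, Rational(-49, 346)))) = Add(-46818, Mul(Add(20830, Mul(Rational(8, 11987), I)), Rational(2080449, 346))) = Add(-46818, Add(Rational(21667876335, 173), Mul(Rational(8321796, 2073751), I))) = Add(Rational(21659776821, 173), Mul(Rational(8321796, 2073751), I))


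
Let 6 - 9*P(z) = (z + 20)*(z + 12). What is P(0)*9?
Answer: -234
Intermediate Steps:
P(z) = ⅔ - (12 + z)*(20 + z)/9 (P(z) = ⅔ - (z + 20)*(z + 12)/9 = ⅔ - (20 + z)*(12 + z)/9 = ⅔ - (12 + z)*(20 + z)/9)
P(0)*9 = (-26 - 32/9*0 - ⅑*0²)*9 = (-26 + 0 - ⅑*0)*9 = (-26 + 0 + 0)*9 = -26*9 = -234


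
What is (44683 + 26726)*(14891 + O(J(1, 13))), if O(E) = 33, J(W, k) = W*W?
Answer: 1065707916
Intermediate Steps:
J(W, k) = W²
(44683 + 26726)*(14891 + O(J(1, 13))) = (44683 + 26726)*(14891 + 33) = 71409*14924 = 1065707916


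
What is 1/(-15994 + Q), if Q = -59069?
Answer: -1/75063 ≈ -1.3322e-5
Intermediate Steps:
1/(-15994 + Q) = 1/(-15994 - 59069) = 1/(-75063) = -1/75063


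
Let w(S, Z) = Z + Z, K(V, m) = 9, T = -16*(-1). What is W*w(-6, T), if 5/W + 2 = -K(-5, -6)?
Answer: -160/11 ≈ -14.545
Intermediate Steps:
T = 16
w(S, Z) = 2*Z
W = -5/11 (W = 5/(-2 - 1*9) = 5/(-2 - 9) = 5/(-11) = 5*(-1/11) = -5/11 ≈ -0.45455)
W*w(-6, T) = -10*16/11 = -5/11*32 = -160/11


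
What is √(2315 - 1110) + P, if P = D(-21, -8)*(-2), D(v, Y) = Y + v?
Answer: 58 + √1205 ≈ 92.713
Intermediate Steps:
P = 58 (P = (-8 - 21)*(-2) = -29*(-2) = 58)
√(2315 - 1110) + P = √(2315 - 1110) + 58 = √1205 + 58 = 58 + √1205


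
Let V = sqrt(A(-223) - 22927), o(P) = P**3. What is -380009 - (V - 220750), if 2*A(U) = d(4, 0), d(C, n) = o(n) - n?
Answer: -159259 - I*sqrt(22927) ≈ -1.5926e+5 - 151.42*I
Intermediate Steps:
d(C, n) = n**3 - n
A(U) = 0 (A(U) = (0**3 - 1*0)/2 = (0 + 0)/2 = (1/2)*0 = 0)
V = I*sqrt(22927) (V = sqrt(0 - 22927) = sqrt(-22927) = I*sqrt(22927) ≈ 151.42*I)
-380009 - (V - 220750) = -380009 - (I*sqrt(22927) - 220750) = -380009 - (-220750 + I*sqrt(22927)) = -380009 + (220750 - I*sqrt(22927)) = -159259 - I*sqrt(22927)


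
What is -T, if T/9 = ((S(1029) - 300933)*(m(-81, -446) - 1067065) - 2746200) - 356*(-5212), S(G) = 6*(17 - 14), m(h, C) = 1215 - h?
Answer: -2886344891163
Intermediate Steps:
S(G) = 18 (S(G) = 6*3 = 18)
T = 2886344891163 (T = 9*(((18 - 300933)*((1215 - 1*(-81)) - 1067065) - 2746200) - 356*(-5212)) = 9*((-300915*((1215 + 81) - 1067065) - 2746200) + 1855472) = 9*((-300915*(1296 - 1067065) - 2746200) + 1855472) = 9*((-300915*(-1065769) - 2746200) + 1855472) = 9*((320705878635 - 2746200) + 1855472) = 9*(320703132435 + 1855472) = 9*320704987907 = 2886344891163)
-T = -1*2886344891163 = -2886344891163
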